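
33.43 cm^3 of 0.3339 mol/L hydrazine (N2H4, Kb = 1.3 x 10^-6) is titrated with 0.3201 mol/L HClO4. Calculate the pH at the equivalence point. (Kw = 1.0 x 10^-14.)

n(N2H4) = 0.3339 x 0.03343 = 0.01116 mol; V(HClO4) at equivalence = 0.01116/0.3201 = 0.03487 L.
At equivalence the base is fully converted to N2H5+; total volume = 0.06830 L, so [N2H5+] = 0.01116/0.06830 = 0.1634 M.
Ka(N2H5+) = Kw/Kb = 1.0e-14 / 1.3 x 10^-6 = 7.69e-9.
[H^+] = sqrt(Ka x [N2H5+]) = sqrt(7.69e-9 x 0.1634) = 3.55e-5 M.
pH = -log(3.55e-5) = 4.45.

4.45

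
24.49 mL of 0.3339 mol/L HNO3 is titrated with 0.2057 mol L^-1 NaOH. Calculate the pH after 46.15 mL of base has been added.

n(acid) = 0.3339 x 0.02449 = 0.008177 mol; n(NaOH) added = 0.2057 x 0.04615 = 0.009493 mol.
Base is in excess by 0.009493 - 0.008177 = 0.001316 mol in a total volume of 0.07064 L.
[OH^-] = 0.001316/0.07064 = 0.01863 M, so pOH = 1.73 and pH = 14.00 - 1.73 = 12.27.

12.27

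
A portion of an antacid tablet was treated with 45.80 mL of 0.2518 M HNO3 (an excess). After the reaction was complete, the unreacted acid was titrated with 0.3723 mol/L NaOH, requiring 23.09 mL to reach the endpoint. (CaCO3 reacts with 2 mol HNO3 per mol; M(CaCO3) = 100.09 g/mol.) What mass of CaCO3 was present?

0.147 g

Total n(HNO3) added = 0.2518 x 0.04580 = 0.01153 mol.
n(NaOH) used = 0.3723 x 0.02309 = 0.008596 mol, which equals the excess n(HNO3).
So n(HNO3) consumed by the sample = 0.01153 - 0.008596 = 0.002936 mol.
n(CaCO3) = 0.002936 / 2 = 0.001468 mol.
mass = 0.001468 mol x 100.09 g/mol = 0.147 g.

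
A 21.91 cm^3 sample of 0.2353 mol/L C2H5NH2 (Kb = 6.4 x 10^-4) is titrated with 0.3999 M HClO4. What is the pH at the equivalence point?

5.82

n(C2H5NH2) = 0.2353 x 0.02191 = 0.005155 mol; V(HClO4) at equivalence = 0.005155/0.3999 = 0.01289 L.
At equivalence the base is fully converted to C2H5NH3+; total volume = 0.03480 L, so [C2H5NH3+] = 0.005155/0.03480 = 0.1481 M.
Ka(C2H5NH3+) = Kw/Kb = 1.0e-14 / 6.4 x 10^-4 = 1.56e-11.
[H^+] = sqrt(Ka x [C2H5NH3+]) = sqrt(1.56e-11 x 0.1481) = 1.52e-6 M.
pH = -log(1.52e-6) = 5.82.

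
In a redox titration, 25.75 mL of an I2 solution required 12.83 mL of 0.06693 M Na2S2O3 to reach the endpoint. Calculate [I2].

0.0167 M

n(Na2S2O3) = 0.06693 x 0.01283 = 0.0008587 mol.
From the balanced equation, 2 mol Na2S2O3 reacts with 1 mol I2, so n(I2) = 0.0008587 x 1/2 = 0.0004294 mol.
[I2] = 0.0004294 / 0.02575 L = 0.0167 M.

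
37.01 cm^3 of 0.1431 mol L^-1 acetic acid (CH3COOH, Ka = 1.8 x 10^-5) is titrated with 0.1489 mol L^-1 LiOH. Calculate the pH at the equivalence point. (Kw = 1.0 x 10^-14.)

8.80

n(CH3COOH) = 0.1431 x 0.03701 = 0.005296 mol; V(LiOH) at equivalence = 0.005296/0.1489 = 0.03557 L.
At equivalence all the acid is converted to CH3COO-; total volume = 0.03701 + 0.03557 = 0.07258 L, so [CH3COO-] = 0.005296/0.07258 = 0.07297 M.
Kb = Kw/Ka = 1.0e-14 / 1.8 x 10^-5 = 5.56e-10.
[OH^-] = sqrt(Kb x [CH3COO-]) = sqrt(5.56e-10 x 0.07297) = 6.37e-6 M.
pOH = 5.20, so pH = 14.00 - 5.20 = 8.80.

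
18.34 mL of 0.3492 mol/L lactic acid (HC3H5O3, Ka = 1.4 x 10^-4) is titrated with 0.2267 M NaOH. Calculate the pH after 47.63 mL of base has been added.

12.82

n(acid) = 0.3492 x 0.01834 = 0.006404 mol; n(NaOH) added = 0.2267 x 0.04763 = 0.01080 mol.
Base is in excess by 0.01080 - 0.006404 = 0.004393 mol in a total volume of 0.06597 L.
[OH^-] = 0.004393/0.06597 = 0.06660 M, so pOH = 1.18 and pH = 14.00 - 1.18 = 12.82.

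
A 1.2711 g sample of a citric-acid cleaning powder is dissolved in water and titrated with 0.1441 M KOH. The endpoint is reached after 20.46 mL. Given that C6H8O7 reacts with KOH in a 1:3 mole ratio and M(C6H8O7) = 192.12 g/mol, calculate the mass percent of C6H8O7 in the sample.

14.9%

n(KOH) = 0.1441 x 0.02046 = 0.002948 mol.
n(C6H8O7) = 0.002948 / 3 = 0.0009828 mol.
mass of C6H8O7 = 0.0009828 x 192.12 = 0.1888 g.
% purity = 0.1888 / 1.2711 x 100 = 14.9%.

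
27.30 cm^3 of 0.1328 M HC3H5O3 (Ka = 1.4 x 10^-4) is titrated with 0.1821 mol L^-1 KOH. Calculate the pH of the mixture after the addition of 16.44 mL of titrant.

4.53

Initial n(HC3H5O3) = 0.1328 x 0.02730 = 0.003625 mol.
n(KOH) added = 0.1821 x 0.01644 = 0.002994 mol, converting that many moles of HC3H5O3 to C3H5O3-.
Remaining n(HC3H5O3) = 0.0006317 mol; n(C3H5O3-) = 0.002994 mol.
By Henderson-Hasselbalch, pH = pKa + log([A^-]/[HA]) = 3.85 + log(0.002994/0.0006317) = 3.85 + (+0.68) = 4.53.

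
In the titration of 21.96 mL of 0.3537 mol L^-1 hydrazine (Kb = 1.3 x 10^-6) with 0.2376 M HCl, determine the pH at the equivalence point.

n(N2H4) = 0.3537 x 0.02196 = 0.007767 mol; V(HCl) at equivalence = 0.007767/0.2376 = 0.03269 L.
At equivalence the base is fully converted to N2H5+; total volume = 0.05465 L, so [N2H5+] = 0.007767/0.05465 = 0.1421 M.
Ka(N2H5+) = Kw/Kb = 1.0e-14 / 1.3 x 10^-6 = 7.69e-9.
[H^+] = sqrt(Ka x [N2H5+]) = sqrt(7.69e-9 x 0.1421) = 3.31e-5 M.
pH = -log(3.31e-5) = 4.48.

4.48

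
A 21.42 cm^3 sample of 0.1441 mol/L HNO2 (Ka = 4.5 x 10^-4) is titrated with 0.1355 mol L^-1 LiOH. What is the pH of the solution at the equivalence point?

8.10

n(HNO2) = 0.1441 x 0.02142 = 0.003087 mol; V(LiOH) at equivalence = 0.003087/0.1355 = 0.02278 L.
At equivalence all the acid is converted to NO2-; total volume = 0.02142 + 0.02278 = 0.04420 L, so [NO2-] = 0.003087/0.04420 = 0.06983 M.
Kb = Kw/Ka = 1.0e-14 / 4.5 x 10^-4 = 2.22e-11.
[OH^-] = sqrt(Kb x [NO2-]) = sqrt(2.22e-11 x 0.06983) = 1.25e-6 M.
pOH = 5.90, so pH = 14.00 - 5.90 = 8.10.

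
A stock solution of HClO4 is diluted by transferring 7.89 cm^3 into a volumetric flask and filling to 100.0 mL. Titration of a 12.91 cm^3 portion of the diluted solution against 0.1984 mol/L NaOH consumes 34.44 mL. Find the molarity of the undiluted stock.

6.71 M

n(NaOH) = 0.1984 x 0.03444 = 0.006833 mol.
n(HClO4) in the aliquot = 0.006833 mol.
[diluted HClO4] = 0.006833 / 0.01291 = 0.5293 M.
Dilution factor = 100.0/7.890 = 12.67, so [stock] = 0.5293 x 12.67 = 6.71 M.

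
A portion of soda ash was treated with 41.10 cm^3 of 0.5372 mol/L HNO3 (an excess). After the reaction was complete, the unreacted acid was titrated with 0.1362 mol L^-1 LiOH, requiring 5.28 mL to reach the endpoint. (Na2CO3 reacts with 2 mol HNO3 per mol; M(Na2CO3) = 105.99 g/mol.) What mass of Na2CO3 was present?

1.13 g

Total n(HNO3) added = 0.5372 x 0.04110 = 0.02208 mol.
n(LiOH) used = 0.1362 x 0.005280 = 0.0007191 mol, which equals the excess n(HNO3).
So n(HNO3) consumed by the sample = 0.02208 - 0.0007191 = 0.02136 mol.
n(Na2CO3) = 0.02136 / 2 = 0.01068 mol.
mass = 0.01068 mol x 105.99 g/mol = 1.13 g.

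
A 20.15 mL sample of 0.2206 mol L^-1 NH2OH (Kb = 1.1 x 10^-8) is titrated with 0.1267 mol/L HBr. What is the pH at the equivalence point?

n(NH2OH) = 0.2206 x 0.02015 = 0.004445 mol; V(HBr) at equivalence = 0.004445/0.1267 = 0.03508 L.
At equivalence the base is fully converted to NH3OH+; total volume = 0.05523 L, so [NH3OH+] = 0.004445/0.05523 = 0.08048 M.
Ka(NH3OH+) = Kw/Kb = 1.0e-14 / 1.1 x 10^-8 = 9.09e-7.
[H^+] = sqrt(Ka x [NH3OH+]) = sqrt(9.09e-7 x 0.08048) = 0.000270 M.
pH = -log(0.000270) = 3.57.

3.57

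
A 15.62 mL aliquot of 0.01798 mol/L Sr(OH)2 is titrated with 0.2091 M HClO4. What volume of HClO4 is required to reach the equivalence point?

n(Sr(OH)2) = 0.01798 mol/L x 0.01562 L = 0.0002808 mol.
The neutralisation is 1 Sr(OH)2 : 2 HClO4, so n(HClO4) = 0.0002808 x 2/1 = 0.0005617 mol.
V(HClO4) = 0.0005617 / 0.2091 = 0.002686 L = 2.69 mL.

2.69 mL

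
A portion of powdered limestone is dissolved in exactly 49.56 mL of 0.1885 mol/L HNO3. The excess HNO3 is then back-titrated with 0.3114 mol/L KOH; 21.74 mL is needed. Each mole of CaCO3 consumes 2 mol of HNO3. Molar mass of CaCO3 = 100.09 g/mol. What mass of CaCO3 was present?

0.129 g

Total n(HNO3) added = 0.1885 x 0.04956 = 0.009342 mol.
n(KOH) used = 0.3114 x 0.02174 = 0.006770 mol, which equals the excess n(HNO3).
So n(HNO3) consumed by the sample = 0.009342 - 0.006770 = 0.002572 mol.
n(CaCO3) = 0.002572 / 2 = 0.001286 mol.
mass = 0.001286 mol x 100.09 g/mol = 0.129 g.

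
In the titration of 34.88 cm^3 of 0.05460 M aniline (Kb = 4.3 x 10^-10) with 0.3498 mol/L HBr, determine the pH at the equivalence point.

2.98

n(C6H5NH2) = 0.05460 x 0.03488 = 0.001904 mol; V(HBr) at equivalence = 0.001904/0.3498 = 0.005444 L.
At equivalence the base is fully converted to C6H5NH3+; total volume = 0.04032 L, so [C6H5NH3+] = 0.001904/0.04032 = 0.04723 M.
Ka(C6H5NH3+) = Kw/Kb = 1.0e-14 / 4.3 x 10^-10 = 2.33e-5.
[H^+] = sqrt(Ka x [C6H5NH3+]) = sqrt(2.33e-5 x 0.04723) = 0.00105 M.
pH = -log(0.00105) = 2.98.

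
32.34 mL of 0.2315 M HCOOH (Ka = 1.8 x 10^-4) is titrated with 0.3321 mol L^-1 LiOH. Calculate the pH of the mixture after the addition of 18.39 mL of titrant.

Initial n(HCOOH) = 0.2315 x 0.03234 = 0.007487 mol.
n(LiOH) added = 0.3321 x 0.01839 = 0.006107 mol, converting that many moles of HCOOH to HCOO-.
Remaining n(HCOOH) = 0.001379 mol; n(HCOO-) = 0.006107 mol.
By Henderson-Hasselbalch, pH = pKa + log([A^-]/[HA]) = 3.74 + log(0.006107/0.001379) = 3.74 + (+0.65) = 4.39.

4.39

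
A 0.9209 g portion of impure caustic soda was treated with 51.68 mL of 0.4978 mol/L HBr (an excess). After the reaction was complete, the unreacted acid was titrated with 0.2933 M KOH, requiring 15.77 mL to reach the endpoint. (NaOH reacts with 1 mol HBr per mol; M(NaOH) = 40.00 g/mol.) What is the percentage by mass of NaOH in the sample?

Total n(HBr) added = 0.4978 x 0.05168 = 0.02573 mol.
n(KOH) used = 0.2933 x 0.01577 = 0.004625 mol, which equals the excess n(HBr).
So n(HBr) consumed by the sample = 0.02573 - 0.004625 = 0.02110 mol.
n(NaOH) = 0.02110 / 1 = 0.02110 mol.
mass NaOH = 0.02110 x 40.00 = 0.8440 g, so %NaOH = 0.8440/0.9209 x 100 = 91.7%.

91.7%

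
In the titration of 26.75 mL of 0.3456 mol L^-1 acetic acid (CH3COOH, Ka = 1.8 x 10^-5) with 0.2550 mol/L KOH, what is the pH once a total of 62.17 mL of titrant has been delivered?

n(acid) = 0.3456 x 0.02675 = 0.009245 mol; n(KOH) added = 0.2550 x 0.06217 = 0.01585 mol.
Base is in excess by 0.01585 - 0.009245 = 0.006609 mol in a total volume of 0.08892 L.
[OH^-] = 0.006609/0.08892 = 0.07432 M, so pOH = 1.13 and pH = 14.00 - 1.13 = 12.87.

12.87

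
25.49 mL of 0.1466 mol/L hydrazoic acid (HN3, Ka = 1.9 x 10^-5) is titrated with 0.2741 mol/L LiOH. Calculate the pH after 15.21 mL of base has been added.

n(acid) = 0.1466 x 0.02549 = 0.003737 mol; n(LiOH) added = 0.2741 x 0.01521 = 0.004169 mol.
Base is in excess by 0.004169 - 0.003737 = 0.0004322 mol in a total volume of 0.04070 L.
[OH^-] = 0.0004322/0.04070 = 0.01062 M, so pOH = 1.97 and pH = 14.00 - 1.97 = 12.03.

12.03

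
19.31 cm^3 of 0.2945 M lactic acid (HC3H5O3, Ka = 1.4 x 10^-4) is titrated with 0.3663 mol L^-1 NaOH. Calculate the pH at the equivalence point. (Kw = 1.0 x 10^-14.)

8.53

n(HC3H5O3) = 0.2945 x 0.01931 = 0.005687 mol; V(NaOH) at equivalence = 0.005687/0.3663 = 0.01552 L.
At equivalence all the acid is converted to C3H5O3-; total volume = 0.01931 + 0.01552 = 0.03483 L, so [C3H5O3-] = 0.005687/0.03483 = 0.1632 M.
Kb = Kw/Ka = 1.0e-14 / 1.4 x 10^-4 = 7.14e-11.
[OH^-] = sqrt(Kb x [C3H5O3-]) = sqrt(7.14e-11 x 0.1632) = 3.41e-6 M.
pOH = 5.47, so pH = 14.00 - 5.47 = 8.53.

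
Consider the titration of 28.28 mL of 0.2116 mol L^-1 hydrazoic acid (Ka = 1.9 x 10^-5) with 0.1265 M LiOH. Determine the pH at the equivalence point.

n(HN3) = 0.2116 x 0.02828 = 0.005984 mol; V(LiOH) at equivalence = 0.005984/0.1265 = 0.04730 L.
At equivalence all the acid is converted to N3-; total volume = 0.02828 + 0.04730 = 0.07558 L, so [N3-] = 0.005984/0.07558 = 0.07917 M.
Kb = Kw/Ka = 1.0e-14 / 1.9 x 10^-5 = 5.26e-10.
[OH^-] = sqrt(Kb x [N3-]) = sqrt(5.26e-10 x 0.07917) = 6.46e-6 M.
pOH = 5.19, so pH = 14.00 - 5.19 = 8.81.

8.81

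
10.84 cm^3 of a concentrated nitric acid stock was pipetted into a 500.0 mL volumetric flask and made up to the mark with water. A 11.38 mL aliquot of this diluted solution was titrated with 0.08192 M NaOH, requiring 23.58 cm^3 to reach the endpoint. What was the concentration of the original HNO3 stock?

7.83 M

n(NaOH) = 0.08192 x 0.02358 = 0.001932 mol.
n(HNO3) in the aliquot = 0.001932 mol.
[diluted HNO3] = 0.001932 / 0.01138 = 0.1697 M.
Dilution factor = 500.0/10.84 = 46.13, so [stock] = 0.1697 x 46.13 = 7.83 M.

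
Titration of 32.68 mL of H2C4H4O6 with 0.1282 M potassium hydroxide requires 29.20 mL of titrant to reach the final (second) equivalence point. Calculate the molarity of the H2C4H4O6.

n(KOH) = 0.1282 x 0.02920 = 0.003743 mol.
At the final (second) equivalence point, 2 mol OH^- react per mol H2C4H4O6, so n(H2C4H4O6) = 0.003743 / 2 = 0.001872 mol.
[H2C4H4O6] = 0.001872 / 0.03268 L = 0.0573 M.

0.0573 M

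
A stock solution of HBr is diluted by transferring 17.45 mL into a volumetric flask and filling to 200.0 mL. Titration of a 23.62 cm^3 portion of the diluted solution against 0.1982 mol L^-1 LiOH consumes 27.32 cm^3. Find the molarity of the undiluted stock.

n(LiOH) = 0.1982 x 0.02732 = 0.005415 mol.
n(HBr) in the aliquot = 0.005415 mol.
[diluted HBr] = 0.005415 / 0.02362 = 0.2292 M.
Dilution factor = 200.0/17.45 = 11.46, so [stock] = 0.2292 x 11.46 = 2.63 M.

2.63 M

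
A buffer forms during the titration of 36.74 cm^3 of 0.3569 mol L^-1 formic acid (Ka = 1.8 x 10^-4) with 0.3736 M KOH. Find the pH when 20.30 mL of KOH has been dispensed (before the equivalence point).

3.88

Initial n(HCOOH) = 0.3569 x 0.03674 = 0.01311 mol.
n(KOH) added = 0.3736 x 0.02030 = 0.007584 mol, converting that many moles of HCOOH to HCOO-.
Remaining n(HCOOH) = 0.005528 mol; n(HCOO-) = 0.007584 mol.
By Henderson-Hasselbalch, pH = pKa + log([A^-]/[HA]) = 3.74 + log(0.007584/0.005528) = 3.74 + (+0.14) = 3.88.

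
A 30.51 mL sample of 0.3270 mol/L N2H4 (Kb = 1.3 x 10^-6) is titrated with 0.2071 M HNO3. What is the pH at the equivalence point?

4.51

n(N2H4) = 0.3270 x 0.03051 = 0.009977 mol; V(HNO3) at equivalence = 0.009977/0.2071 = 0.04817 L.
At equivalence the base is fully converted to N2H5+; total volume = 0.07868 L, so [N2H5+] = 0.009977/0.07868 = 0.1268 M.
Ka(N2H5+) = Kw/Kb = 1.0e-14 / 1.3 x 10^-6 = 7.69e-9.
[H^+] = sqrt(Ka x [N2H5+]) = sqrt(7.69e-9 x 0.1268) = 3.12e-5 M.
pH = -log(3.12e-5) = 4.51.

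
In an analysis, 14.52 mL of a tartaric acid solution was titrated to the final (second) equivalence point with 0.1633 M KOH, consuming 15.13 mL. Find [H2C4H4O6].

n(KOH) = 0.1633 x 0.01513 = 0.002471 mol.
At the final (second) equivalence point, 2 mol OH^- react per mol H2C4H4O6, so n(H2C4H4O6) = 0.002471 / 2 = 0.001235 mol.
[H2C4H4O6] = 0.001235 / 0.01452 L = 0.0851 M.

0.0851 M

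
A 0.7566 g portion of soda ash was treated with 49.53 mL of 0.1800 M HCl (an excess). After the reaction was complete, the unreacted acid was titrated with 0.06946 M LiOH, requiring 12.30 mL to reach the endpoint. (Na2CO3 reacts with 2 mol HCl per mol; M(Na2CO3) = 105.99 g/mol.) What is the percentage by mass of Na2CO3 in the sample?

Total n(HCl) added = 0.1800 x 0.04953 = 0.008915 mol.
n(LiOH) used = 0.06946 x 0.01230 = 0.0008544 mol, which equals the excess n(HCl).
So n(HCl) consumed by the sample = 0.008915 - 0.0008544 = 0.008061 mol.
n(Na2CO3) = 0.008061 / 2 = 0.004031 mol.
mass Na2CO3 = 0.004031 x 105.99 = 0.4272 g, so %Na2CO3 = 0.4272/0.7566 x 100 = 56.5%.

56.5%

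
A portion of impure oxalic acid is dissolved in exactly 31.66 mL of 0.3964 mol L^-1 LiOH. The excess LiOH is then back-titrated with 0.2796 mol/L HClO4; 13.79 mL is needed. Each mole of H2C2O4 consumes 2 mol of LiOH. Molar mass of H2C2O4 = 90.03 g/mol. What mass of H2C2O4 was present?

Total n(LiOH) added = 0.3964 x 0.03166 = 0.01255 mol.
n(HClO4) used = 0.2796 x 0.01379 = 0.003856 mol, which equals the excess n(LiOH).
So n(LiOH) consumed by the sample = 0.01255 - 0.003856 = 0.008694 mol.
n(H2C2O4) = 0.008694 / 2 = 0.004347 mol.
mass = 0.004347 mol x 90.03 g/mol = 0.391 g.

0.391 g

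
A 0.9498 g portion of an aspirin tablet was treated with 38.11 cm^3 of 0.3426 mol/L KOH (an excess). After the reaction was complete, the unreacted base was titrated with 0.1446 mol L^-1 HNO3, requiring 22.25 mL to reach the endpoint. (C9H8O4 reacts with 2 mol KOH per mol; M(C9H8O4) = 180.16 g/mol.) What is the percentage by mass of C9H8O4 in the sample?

93.3%

Total n(KOH) added = 0.3426 x 0.03811 = 0.01306 mol.
n(HNO3) used = 0.1446 x 0.02225 = 0.003217 mol, which equals the excess n(KOH).
So n(KOH) consumed by the sample = 0.01306 - 0.003217 = 0.009839 mol.
n(C9H8O4) = 0.009839 / 2 = 0.004920 mol.
mass C9H8O4 = 0.004920 x 180.16 = 0.8863 g, so %C9H8O4 = 0.8863/0.9498 x 100 = 93.3%.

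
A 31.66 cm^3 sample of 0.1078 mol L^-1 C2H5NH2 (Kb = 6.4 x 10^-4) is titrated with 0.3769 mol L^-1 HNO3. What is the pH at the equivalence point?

n(C2H5NH2) = 0.1078 x 0.03166 = 0.003413 mol; V(HNO3) at equivalence = 0.003413/0.3769 = 0.009055 L.
At equivalence the base is fully converted to C2H5NH3+; total volume = 0.04072 L, so [C2H5NH3+] = 0.003413/0.04072 = 0.08382 M.
Ka(C2H5NH3+) = Kw/Kb = 1.0e-14 / 6.4 x 10^-4 = 1.56e-11.
[H^+] = sqrt(Ka x [C2H5NH3+]) = sqrt(1.56e-11 x 0.08382) = 1.14e-6 M.
pH = -log(1.14e-6) = 5.94.

5.94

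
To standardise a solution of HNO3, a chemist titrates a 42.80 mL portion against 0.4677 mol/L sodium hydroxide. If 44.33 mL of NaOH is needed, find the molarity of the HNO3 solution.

0.484 M

n(NaOH) delivered = 0.4677 x 0.04433 = 0.02073 mol.
For a 1:1 reaction, n(HNO3) = 0.02073 mol.
[HNO3] = 0.02073 mol / 0.04280 L = 0.484 M.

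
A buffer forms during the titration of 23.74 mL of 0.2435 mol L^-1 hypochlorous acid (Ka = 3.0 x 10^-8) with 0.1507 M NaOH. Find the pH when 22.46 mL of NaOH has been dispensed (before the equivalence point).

Initial n(HClO) = 0.2435 x 0.02374 = 0.005781 mol.
n(NaOH) added = 0.1507 x 0.02246 = 0.003385 mol, converting that many moles of HClO to ClO-.
Remaining n(HClO) = 0.002396 mol; n(ClO-) = 0.003385 mol.
By Henderson-Hasselbalch, pH = pKa + log([A^-]/[HA]) = 7.52 + log(0.003385/0.002396) = 7.52 + (+0.15) = 7.67.

7.67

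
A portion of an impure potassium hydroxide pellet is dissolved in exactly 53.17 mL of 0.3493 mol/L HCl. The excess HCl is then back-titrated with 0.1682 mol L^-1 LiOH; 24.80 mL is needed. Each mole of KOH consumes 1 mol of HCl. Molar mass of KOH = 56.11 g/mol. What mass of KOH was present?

Total n(HCl) added = 0.3493 x 0.05317 = 0.01857 mol.
n(LiOH) used = 0.1682 x 0.02480 = 0.004171 mol, which equals the excess n(HCl).
So n(HCl) consumed by the sample = 0.01857 - 0.004171 = 0.01440 mol.
n(KOH) = 0.01440 / 1 = 0.01440 mol.
mass = 0.01440 mol x 56.11 g/mol = 0.808 g.

0.808 g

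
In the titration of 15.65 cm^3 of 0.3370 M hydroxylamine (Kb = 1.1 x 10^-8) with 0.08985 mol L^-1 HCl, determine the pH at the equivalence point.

n(NH2OH) = 0.3370 x 0.01565 = 0.005274 mol; V(HCl) at equivalence = 0.005274/0.08985 = 0.05870 L.
At equivalence the base is fully converted to NH3OH+; total volume = 0.07435 L, so [NH3OH+] = 0.005274/0.07435 = 0.07094 M.
Ka(NH3OH+) = Kw/Kb = 1.0e-14 / 1.1 x 10^-8 = 9.09e-7.
[H^+] = sqrt(Ka x [NH3OH+]) = sqrt(9.09e-7 x 0.07094) = 0.000254 M.
pH = -log(0.000254) = 3.60.

3.60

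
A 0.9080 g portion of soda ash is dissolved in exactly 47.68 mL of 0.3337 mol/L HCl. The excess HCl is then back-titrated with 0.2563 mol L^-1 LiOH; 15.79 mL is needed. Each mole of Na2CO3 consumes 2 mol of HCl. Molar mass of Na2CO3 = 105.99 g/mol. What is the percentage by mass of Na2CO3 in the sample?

Total n(HCl) added = 0.3337 x 0.04768 = 0.01591 mol.
n(LiOH) used = 0.2563 x 0.01579 = 0.004047 mol, which equals the excess n(HCl).
So n(HCl) consumed by the sample = 0.01591 - 0.004047 = 0.01186 mol.
n(Na2CO3) = 0.01186 / 2 = 0.005932 mol.
mass Na2CO3 = 0.005932 x 105.99 = 0.6287 g, so %Na2CO3 = 0.6287/0.9080 x 100 = 69.2%.

69.2%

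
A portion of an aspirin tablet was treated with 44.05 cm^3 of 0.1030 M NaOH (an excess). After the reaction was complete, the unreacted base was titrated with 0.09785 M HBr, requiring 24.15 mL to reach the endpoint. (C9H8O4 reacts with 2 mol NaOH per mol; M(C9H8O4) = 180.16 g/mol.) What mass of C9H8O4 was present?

Total n(NaOH) added = 0.1030 x 0.04405 = 0.004537 mol.
n(HBr) used = 0.09785 x 0.02415 = 0.002363 mol, which equals the excess n(NaOH).
So n(NaOH) consumed by the sample = 0.004537 - 0.002363 = 0.002174 mol.
n(C9H8O4) = 0.002174 / 2 = 0.001087 mol.
mass = 0.001087 mol x 180.16 g/mol = 0.196 g.

0.196 g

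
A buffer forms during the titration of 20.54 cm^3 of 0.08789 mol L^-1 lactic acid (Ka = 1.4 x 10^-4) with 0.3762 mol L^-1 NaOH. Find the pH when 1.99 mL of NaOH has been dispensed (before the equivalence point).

3.70

Initial n(HC3H5O3) = 0.08789 x 0.02054 = 0.001805 mol.
n(NaOH) added = 0.3762 x 0.001990 = 0.0007486 mol, converting that many moles of HC3H5O3 to C3H5O3-.
Remaining n(HC3H5O3) = 0.001057 mol; n(C3H5O3-) = 0.0007486 mol.
By Henderson-Hasselbalch, pH = pKa + log([A^-]/[HA]) = 3.85 + log(0.0007486/0.001057) = 3.85 + (-0.15) = 3.70.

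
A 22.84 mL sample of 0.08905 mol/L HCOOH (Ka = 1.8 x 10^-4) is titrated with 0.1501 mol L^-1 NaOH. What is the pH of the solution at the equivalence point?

8.25

n(HCOOH) = 0.08905 x 0.02284 = 0.002034 mol; V(NaOH) at equivalence = 0.002034/0.1501 = 0.01355 L.
At equivalence all the acid is converted to HCOO-; total volume = 0.02284 + 0.01355 = 0.03639 L, so [HCOO-] = 0.002034/0.03639 = 0.05589 M.
Kb = Kw/Ka = 1.0e-14 / 1.8 x 10^-4 = 5.56e-11.
[OH^-] = sqrt(Kb x [HCOO-]) = sqrt(5.56e-11 x 0.05589) = 1.76e-6 M.
pOH = 5.75, so pH = 14.00 - 5.75 = 8.25.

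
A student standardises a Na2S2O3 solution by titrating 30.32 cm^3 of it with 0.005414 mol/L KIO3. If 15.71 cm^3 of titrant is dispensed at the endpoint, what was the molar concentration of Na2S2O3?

0.0168 M

n(KIO3) = 0.005414 x 0.01571 = 8.505e-5 mol.
From the balanced equation, 1 mol KIO3 reacts with 6 mol Na2S2O3, so n(Na2S2O3) = 8.505e-5 x 6/1 = 0.0005103 mol.
[Na2S2O3] = 0.0005103 / 0.03032 L = 0.0168 M.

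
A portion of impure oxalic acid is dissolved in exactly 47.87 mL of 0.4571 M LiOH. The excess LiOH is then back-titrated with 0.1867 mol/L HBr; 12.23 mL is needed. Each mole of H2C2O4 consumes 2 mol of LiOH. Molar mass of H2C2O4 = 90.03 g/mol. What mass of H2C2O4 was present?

0.882 g

Total n(LiOH) added = 0.4571 x 0.04787 = 0.02188 mol.
n(HBr) used = 0.1867 x 0.01223 = 0.002283 mol, which equals the excess n(LiOH).
So n(LiOH) consumed by the sample = 0.02188 - 0.002283 = 0.01960 mol.
n(H2C2O4) = 0.01960 / 2 = 0.009799 mol.
mass = 0.009799 mol x 90.03 g/mol = 0.882 g.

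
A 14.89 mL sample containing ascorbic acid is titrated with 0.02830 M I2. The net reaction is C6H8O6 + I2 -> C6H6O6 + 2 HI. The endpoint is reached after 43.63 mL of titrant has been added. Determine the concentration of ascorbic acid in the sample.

0.0829 M

n(I2) = 0.02830 x 0.04363 = 0.001235 mol.
From the balanced equation, 1 mol I2 reacts with 1 mol ascorbic acid, so n(ascorbic acid) = 0.001235 x 1/1 = 0.001235 mol.
[ascorbic acid] = 0.001235 / 0.01489 L = 0.0829 M.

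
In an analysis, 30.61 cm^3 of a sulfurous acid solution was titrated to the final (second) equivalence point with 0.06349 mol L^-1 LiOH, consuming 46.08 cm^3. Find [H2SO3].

n(LiOH) = 0.06349 x 0.04608 = 0.002926 mol.
At the final (second) equivalence point, 2 mol OH^- react per mol H2SO3, so n(H2SO3) = 0.002926 / 2 = 0.001463 mol.
[H2SO3] = 0.001463 / 0.03061 L = 0.0478 M.

0.0478 M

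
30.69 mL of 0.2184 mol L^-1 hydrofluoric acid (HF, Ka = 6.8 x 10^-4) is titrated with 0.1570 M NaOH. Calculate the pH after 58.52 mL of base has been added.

n(acid) = 0.2184 x 0.03069 = 0.006703 mol; n(NaOH) added = 0.1570 x 0.05852 = 0.009188 mol.
Base is in excess by 0.009188 - 0.006703 = 0.002485 mol in a total volume of 0.08921 L.
[OH^-] = 0.002485/0.08921 = 0.02785 M, so pOH = 1.56 and pH = 14.00 - 1.56 = 12.44.

12.44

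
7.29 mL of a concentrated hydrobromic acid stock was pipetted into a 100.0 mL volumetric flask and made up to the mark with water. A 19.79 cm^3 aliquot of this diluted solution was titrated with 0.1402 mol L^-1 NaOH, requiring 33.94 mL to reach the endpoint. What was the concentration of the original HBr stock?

3.30 M

n(NaOH) = 0.1402 x 0.03394 = 0.004758 mol.
n(HBr) in the aliquot = 0.004758 mol.
[diluted HBr] = 0.004758 / 0.01979 = 0.2404 M.
Dilution factor = 100.0/7.290 = 13.72, so [stock] = 0.2404 x 13.72 = 3.30 M.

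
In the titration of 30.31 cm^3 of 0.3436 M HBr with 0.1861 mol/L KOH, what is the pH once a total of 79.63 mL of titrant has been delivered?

12.60

n(acid) = 0.3436 x 0.03031 = 0.01041 mol; n(KOH) added = 0.1861 x 0.07963 = 0.01482 mol.
Base is in excess by 0.01482 - 0.01041 = 0.004405 mol in a total volume of 0.1099 L.
[OH^-] = 0.004405/0.1099 = 0.04006 M, so pOH = 1.40 and pH = 14.00 - 1.40 = 12.60.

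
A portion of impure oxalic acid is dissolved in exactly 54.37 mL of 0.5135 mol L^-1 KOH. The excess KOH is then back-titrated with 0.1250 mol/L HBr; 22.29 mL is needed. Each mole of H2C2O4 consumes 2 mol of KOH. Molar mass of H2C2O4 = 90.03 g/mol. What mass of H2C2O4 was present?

Total n(KOH) added = 0.5135 x 0.05437 = 0.02792 mol.
n(HBr) used = 0.1250 x 0.02229 = 0.002786 mol, which equals the excess n(KOH).
So n(KOH) consumed by the sample = 0.02792 - 0.002786 = 0.02513 mol.
n(H2C2O4) = 0.02513 / 2 = 0.01257 mol.
mass = 0.01257 mol x 90.03 g/mol = 1.13 g.

1.13 g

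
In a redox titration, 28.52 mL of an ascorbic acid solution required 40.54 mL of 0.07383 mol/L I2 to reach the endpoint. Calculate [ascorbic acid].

n(I2) = 0.07383 x 0.04054 = 0.002993 mol.
From the balanced equation, 1 mol I2 reacts with 1 mol ascorbic acid, so n(ascorbic acid) = 0.002993 x 1/1 = 0.002993 mol.
[ascorbic acid] = 0.002993 / 0.02852 L = 0.105 M.

0.105 M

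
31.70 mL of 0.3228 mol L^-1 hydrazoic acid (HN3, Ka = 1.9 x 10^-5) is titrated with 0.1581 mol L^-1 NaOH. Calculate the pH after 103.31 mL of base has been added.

n(acid) = 0.3228 x 0.03170 = 0.01023 mol; n(NaOH) added = 0.1581 x 0.1033 = 0.01633 mol.
Base is in excess by 0.01633 - 0.01023 = 0.006101 mol in a total volume of 0.1350 L.
[OH^-] = 0.006101/0.1350 = 0.04519 M, so pOH = 1.34 and pH = 14.00 - 1.34 = 12.66.

12.66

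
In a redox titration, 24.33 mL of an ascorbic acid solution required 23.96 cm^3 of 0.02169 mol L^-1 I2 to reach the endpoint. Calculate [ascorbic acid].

0.0214 M

n(I2) = 0.02169 x 0.02396 = 0.0005197 mol.
From the balanced equation, 1 mol I2 reacts with 1 mol ascorbic acid, so n(ascorbic acid) = 0.0005197 x 1/1 = 0.0005197 mol.
[ascorbic acid] = 0.0005197 / 0.02433 L = 0.0214 M.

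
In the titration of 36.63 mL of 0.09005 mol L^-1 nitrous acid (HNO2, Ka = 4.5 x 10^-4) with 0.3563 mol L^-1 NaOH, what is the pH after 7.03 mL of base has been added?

Initial n(HNO2) = 0.09005 x 0.03663 = 0.003299 mol.
n(NaOH) added = 0.3563 x 0.007030 = 0.002505 mol, converting that many moles of HNO2 to NO2-.
Remaining n(HNO2) = 0.0007937 mol; n(NO2-) = 0.002505 mol.
By Henderson-Hasselbalch, pH = pKa + log([A^-]/[HA]) = 3.35 + log(0.002505/0.0007937) = 3.35 + (+0.50) = 3.85.

3.85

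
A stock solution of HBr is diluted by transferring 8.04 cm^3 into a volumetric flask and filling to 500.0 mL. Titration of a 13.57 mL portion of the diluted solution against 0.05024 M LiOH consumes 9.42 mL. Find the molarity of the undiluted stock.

n(LiOH) = 0.05024 x 0.009420 = 0.0004733 mol.
n(HBr) in the aliquot = 0.0004733 mol.
[diluted HBr] = 0.0004733 / 0.01357 = 0.03488 M.
Dilution factor = 500.0/8.040 = 62.19, so [stock] = 0.03488 x 62.19 = 2.17 M.

2.17 M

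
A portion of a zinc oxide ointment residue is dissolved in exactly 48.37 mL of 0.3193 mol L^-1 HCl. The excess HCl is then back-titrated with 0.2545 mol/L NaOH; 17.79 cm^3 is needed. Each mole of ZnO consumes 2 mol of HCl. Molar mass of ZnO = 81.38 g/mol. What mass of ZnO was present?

Total n(HCl) added = 0.3193 x 0.04837 = 0.01544 mol.
n(NaOH) used = 0.2545 x 0.01779 = 0.004528 mol, which equals the excess n(HCl).
So n(HCl) consumed by the sample = 0.01544 - 0.004528 = 0.01092 mol.
n(ZnO) = 0.01092 / 2 = 0.005458 mol.
mass = 0.005458 mol x 81.38 g/mol = 0.444 g.

0.444 g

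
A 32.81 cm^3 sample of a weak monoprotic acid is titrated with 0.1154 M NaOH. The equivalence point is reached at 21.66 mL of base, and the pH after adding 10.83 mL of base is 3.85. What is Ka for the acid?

1.4 x 10^-4

10.83 mL is half of the equivalence volume, so this is the half-equivalence point where [HA] = [A^-].
At half-equivalence pH = pKa, so pKa = 3.85.
Ka = 10^(-3.85) = 1.4 x 10^-4.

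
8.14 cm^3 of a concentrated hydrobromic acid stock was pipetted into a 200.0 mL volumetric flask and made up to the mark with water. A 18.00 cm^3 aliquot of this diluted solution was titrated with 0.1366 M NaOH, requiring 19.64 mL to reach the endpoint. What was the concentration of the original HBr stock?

n(NaOH) = 0.1366 x 0.01964 = 0.002683 mol.
n(HBr) in the aliquot = 0.002683 mol.
[diluted HBr] = 0.002683 / 0.01800 = 0.1490 M.
Dilution factor = 200.0/8.140 = 24.57, so [stock] = 0.1490 x 24.57 = 3.66 M.

3.66 M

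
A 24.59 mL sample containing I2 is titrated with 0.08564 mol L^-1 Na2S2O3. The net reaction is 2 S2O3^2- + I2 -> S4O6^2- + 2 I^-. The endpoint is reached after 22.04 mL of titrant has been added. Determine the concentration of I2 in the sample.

n(Na2S2O3) = 0.08564 x 0.02204 = 0.001888 mol.
From the balanced equation, 2 mol Na2S2O3 reacts with 1 mol I2, so n(I2) = 0.001888 x 1/2 = 0.0009438 mol.
[I2] = 0.0009438 / 0.02459 L = 0.0384 M.

0.0384 M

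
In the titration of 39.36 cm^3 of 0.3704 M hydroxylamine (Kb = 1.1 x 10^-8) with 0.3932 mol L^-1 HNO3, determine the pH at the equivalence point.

3.38

n(NH2OH) = 0.3704 x 0.03936 = 0.01458 mol; V(HNO3) at equivalence = 0.01458/0.3932 = 0.03708 L.
At equivalence the base is fully converted to NH3OH+; total volume = 0.07644 L, so [NH3OH+] = 0.01458/0.07644 = 0.1907 M.
Ka(NH3OH+) = Kw/Kb = 1.0e-14 / 1.1 x 10^-8 = 9.09e-7.
[H^+] = sqrt(Ka x [NH3OH+]) = sqrt(9.09e-7 x 0.1907) = 0.000416 M.
pH = -log(0.000416) = 3.38.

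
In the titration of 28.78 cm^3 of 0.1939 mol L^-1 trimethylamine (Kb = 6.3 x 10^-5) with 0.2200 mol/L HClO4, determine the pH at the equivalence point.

n((CH3)3N) = 0.1939 x 0.02878 = 0.005580 mol; V(HClO4) at equivalence = 0.005580/0.2200 = 0.02537 L.
At equivalence the base is fully converted to (CH3)3NH+; total volume = 0.05415 L, so [(CH3)3NH+] = 0.005580/0.05415 = 0.1031 M.
Ka((CH3)3NH+) = Kw/Kb = 1.0e-14 / 6.3 x 10^-5 = 1.59e-10.
[H^+] = sqrt(Ka x [(CH3)3NH+]) = sqrt(1.59e-10 x 0.1031) = 4.04e-6 M.
pH = -log(4.04e-6) = 5.39.

5.39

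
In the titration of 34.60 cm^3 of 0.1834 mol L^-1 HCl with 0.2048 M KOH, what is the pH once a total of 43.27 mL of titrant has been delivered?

12.51

n(acid) = 0.1834 x 0.03460 = 0.006346 mol; n(KOH) added = 0.2048 x 0.04327 = 0.008862 mol.
Base is in excess by 0.008862 - 0.006346 = 0.002516 mol in a total volume of 0.07787 L.
[OH^-] = 0.002516/0.07787 = 0.03231 M, so pOH = 1.49 and pH = 14.00 - 1.49 = 12.51.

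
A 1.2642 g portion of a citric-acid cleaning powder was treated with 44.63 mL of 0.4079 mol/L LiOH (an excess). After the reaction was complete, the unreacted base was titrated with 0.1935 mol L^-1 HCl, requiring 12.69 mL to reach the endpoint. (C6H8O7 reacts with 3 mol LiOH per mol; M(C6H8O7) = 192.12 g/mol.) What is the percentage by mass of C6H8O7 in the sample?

Total n(LiOH) added = 0.4079 x 0.04463 = 0.01820 mol.
n(HCl) used = 0.1935 x 0.01269 = 0.002456 mol, which equals the excess n(LiOH).
So n(LiOH) consumed by the sample = 0.01820 - 0.002456 = 0.01575 mol.
n(C6H8O7) = 0.01575 / 3 = 0.005250 mol.
mass C6H8O7 = 0.005250 x 192.12 = 1.009 g, so %C6H8O7 = 1.009/1.2642 x 100 = 79.8%.

79.8%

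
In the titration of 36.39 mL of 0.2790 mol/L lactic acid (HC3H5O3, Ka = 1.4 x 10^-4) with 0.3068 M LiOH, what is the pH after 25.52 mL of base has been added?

4.38

Initial n(HC3H5O3) = 0.2790 x 0.03639 = 0.01015 mol.
n(LiOH) added = 0.3068 x 0.02552 = 0.007830 mol, converting that many moles of HC3H5O3 to C3H5O3-.
Remaining n(HC3H5O3) = 0.002323 mol; n(C3H5O3-) = 0.007830 mol.
By Henderson-Hasselbalch, pH = pKa + log([A^-]/[HA]) = 3.85 + log(0.007830/0.002323) = 3.85 + (+0.53) = 4.38.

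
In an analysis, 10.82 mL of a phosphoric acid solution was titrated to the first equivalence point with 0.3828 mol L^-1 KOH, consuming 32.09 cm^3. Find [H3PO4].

n(KOH) = 0.3828 x 0.03209 = 0.01228 mol.
At the first equivalence point, 1 mol OH^- react per mol H3PO4, so n(H3PO4) = 0.01228 / 1 = 0.01228 mol.
[H3PO4] = 0.01228 / 0.01082 L = 1.14 M.

1.14 M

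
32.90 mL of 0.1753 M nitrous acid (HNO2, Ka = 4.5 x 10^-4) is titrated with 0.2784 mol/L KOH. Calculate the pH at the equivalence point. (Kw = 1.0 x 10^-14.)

n(HNO2) = 0.1753 x 0.03290 = 0.005767 mol; V(KOH) at equivalence = 0.005767/0.2784 = 0.02072 L.
At equivalence all the acid is converted to NO2-; total volume = 0.03290 + 0.02072 = 0.05362 L, so [NO2-] = 0.005767/0.05362 = 0.1076 M.
Kb = Kw/Ka = 1.0e-14 / 4.5 x 10^-4 = 2.22e-11.
[OH^-] = sqrt(Kb x [NO2-]) = sqrt(2.22e-11 x 0.1076) = 1.55e-6 M.
pOH = 5.81, so pH = 14.00 - 5.81 = 8.19.

8.19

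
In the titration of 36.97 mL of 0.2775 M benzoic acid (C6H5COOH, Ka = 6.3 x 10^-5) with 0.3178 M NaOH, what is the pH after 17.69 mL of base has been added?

Initial n(C6H5COOH) = 0.2775 x 0.03697 = 0.01026 mol.
n(NaOH) added = 0.3178 x 0.01769 = 0.005622 mol, converting that many moles of C6H5COOH to C6H5COO-.
Remaining n(C6H5COOH) = 0.004637 mol; n(C6H5COO-) = 0.005622 mol.
By Henderson-Hasselbalch, pH = pKa + log([A^-]/[HA]) = 4.20 + log(0.005622/0.004637) = 4.20 + (+0.08) = 4.28.

4.28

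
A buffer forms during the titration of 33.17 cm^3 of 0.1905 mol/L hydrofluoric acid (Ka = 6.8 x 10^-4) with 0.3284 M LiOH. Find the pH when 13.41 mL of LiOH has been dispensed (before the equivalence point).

Initial n(HF) = 0.1905 x 0.03317 = 0.006319 mol.
n(LiOH) added = 0.3284 x 0.01341 = 0.004404 mol, converting that many moles of HF to F-.
Remaining n(HF) = 0.001915 mol; n(F-) = 0.004404 mol.
By Henderson-Hasselbalch, pH = pKa + log([A^-]/[HA]) = 3.17 + log(0.004404/0.001915) = 3.17 + (+0.36) = 3.53.

3.53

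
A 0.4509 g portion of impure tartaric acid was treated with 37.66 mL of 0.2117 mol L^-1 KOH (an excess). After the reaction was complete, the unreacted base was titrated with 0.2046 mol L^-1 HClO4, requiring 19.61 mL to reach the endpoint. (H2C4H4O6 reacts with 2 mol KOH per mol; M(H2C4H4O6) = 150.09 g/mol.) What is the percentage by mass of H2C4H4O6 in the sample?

65.9%

Total n(KOH) added = 0.2117 x 0.03766 = 0.007973 mol.
n(HClO4) used = 0.2046 x 0.01961 = 0.004012 mol, which equals the excess n(KOH).
So n(KOH) consumed by the sample = 0.007973 - 0.004012 = 0.003960 mol.
n(H2C4H4O6) = 0.003960 / 2 = 0.001980 mol.
mass H2C4H4O6 = 0.001980 x 150.09 = 0.2972 g, so %H2C4H4O6 = 0.2972/0.4509 x 100 = 65.9%.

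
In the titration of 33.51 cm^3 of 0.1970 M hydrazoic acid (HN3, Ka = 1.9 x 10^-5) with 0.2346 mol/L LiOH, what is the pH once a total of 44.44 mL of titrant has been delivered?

n(acid) = 0.1970 x 0.03351 = 0.006601 mol; n(LiOH) added = 0.2346 x 0.04444 = 0.01043 mol.
Base is in excess by 0.01043 - 0.006601 = 0.003824 mol in a total volume of 0.07795 L.
[OH^-] = 0.003824/0.07795 = 0.04906 M, so pOH = 1.31 and pH = 14.00 - 1.31 = 12.69.

12.69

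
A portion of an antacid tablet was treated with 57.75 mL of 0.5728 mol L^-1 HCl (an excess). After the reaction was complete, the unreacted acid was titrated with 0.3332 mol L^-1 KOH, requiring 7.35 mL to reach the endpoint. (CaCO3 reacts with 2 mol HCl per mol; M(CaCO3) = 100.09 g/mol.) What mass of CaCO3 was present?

Total n(HCl) added = 0.5728 x 0.05775 = 0.03308 mol.
n(KOH) used = 0.3332 x 0.007350 = 0.002449 mol, which equals the excess n(HCl).
So n(HCl) consumed by the sample = 0.03308 - 0.002449 = 0.03063 mol.
n(CaCO3) = 0.03063 / 2 = 0.01532 mol.
mass = 0.01532 mol x 100.09 g/mol = 1.53 g.

1.53 g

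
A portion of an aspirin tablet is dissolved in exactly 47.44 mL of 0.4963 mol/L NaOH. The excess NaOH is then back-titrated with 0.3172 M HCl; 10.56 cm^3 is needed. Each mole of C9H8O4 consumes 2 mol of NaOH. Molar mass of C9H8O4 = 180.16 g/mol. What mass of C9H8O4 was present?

1.82 g

Total n(NaOH) added = 0.4963 x 0.04744 = 0.02354 mol.
n(HCl) used = 0.3172 x 0.01056 = 0.003350 mol, which equals the excess n(NaOH).
So n(NaOH) consumed by the sample = 0.02354 - 0.003350 = 0.02019 mol.
n(C9H8O4) = 0.02019 / 2 = 0.01010 mol.
mass = 0.01010 mol x 180.16 g/mol = 1.82 g.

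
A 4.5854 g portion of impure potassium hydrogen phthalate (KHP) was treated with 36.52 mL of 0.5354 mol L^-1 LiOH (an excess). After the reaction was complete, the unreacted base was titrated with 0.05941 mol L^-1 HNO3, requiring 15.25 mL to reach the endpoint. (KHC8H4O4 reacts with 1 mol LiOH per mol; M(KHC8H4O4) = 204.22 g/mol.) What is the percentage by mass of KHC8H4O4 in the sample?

83.0%

Total n(LiOH) added = 0.5354 x 0.03652 = 0.01955 mol.
n(HNO3) used = 0.05941 x 0.01525 = 0.0009060 mol, which equals the excess n(LiOH).
So n(LiOH) consumed by the sample = 0.01955 - 0.0009060 = 0.01865 mol.
n(KHC8H4O4) = 0.01865 / 1 = 0.01865 mol.
mass KHC8H4O4 = 0.01865 x 204.22 = 3.808 g, so %KHC8H4O4 = 3.808/4.5854 x 100 = 83.0%.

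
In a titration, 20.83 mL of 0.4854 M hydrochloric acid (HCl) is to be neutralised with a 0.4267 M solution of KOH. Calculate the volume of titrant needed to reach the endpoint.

n(HCl) = 0.4854 mol/L x 0.02083 L = 0.01011 mol.
At equivalence n(KOH) = n(HCl) = 0.01011 mol.
V(KOH) = 0.01011 / 0.4267 = 0.02370 L = 23.7 mL.

23.7 mL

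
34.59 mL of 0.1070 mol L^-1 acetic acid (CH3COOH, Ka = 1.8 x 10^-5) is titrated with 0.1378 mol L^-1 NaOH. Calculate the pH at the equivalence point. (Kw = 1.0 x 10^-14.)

8.76

n(CH3COOH) = 0.1070 x 0.03459 = 0.003701 mol; V(NaOH) at equivalence = 0.003701/0.1378 = 0.02686 L.
At equivalence all the acid is converted to CH3COO-; total volume = 0.03459 + 0.02686 = 0.06145 L, so [CH3COO-] = 0.003701/0.06145 = 0.06023 M.
Kb = Kw/Ka = 1.0e-14 / 1.8 x 10^-5 = 5.56e-10.
[OH^-] = sqrt(Kb x [CH3COO-]) = sqrt(5.56e-10 x 0.06023) = 5.78e-6 M.
pOH = 5.24, so pH = 14.00 - 5.24 = 8.76.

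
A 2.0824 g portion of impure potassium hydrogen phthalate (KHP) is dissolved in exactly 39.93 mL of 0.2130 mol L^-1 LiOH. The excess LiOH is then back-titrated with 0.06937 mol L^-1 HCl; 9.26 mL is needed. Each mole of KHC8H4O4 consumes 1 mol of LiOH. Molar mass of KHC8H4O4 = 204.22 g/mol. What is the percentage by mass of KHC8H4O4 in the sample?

Total n(LiOH) added = 0.2130 x 0.03993 = 0.008505 mol.
n(HCl) used = 0.06937 x 0.009260 = 0.0006424 mol, which equals the excess n(LiOH).
So n(LiOH) consumed by the sample = 0.008505 - 0.0006424 = 0.007863 mol.
n(KHC8H4O4) = 0.007863 / 1 = 0.007863 mol.
mass KHC8H4O4 = 0.007863 x 204.22 = 1.606 g, so %KHC8H4O4 = 1.606/2.0824 x 100 = 77.1%.

77.1%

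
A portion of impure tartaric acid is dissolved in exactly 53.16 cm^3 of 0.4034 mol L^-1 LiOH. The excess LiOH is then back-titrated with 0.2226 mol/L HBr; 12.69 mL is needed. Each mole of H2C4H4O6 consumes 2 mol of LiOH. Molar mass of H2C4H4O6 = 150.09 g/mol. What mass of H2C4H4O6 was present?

Total n(LiOH) added = 0.4034 x 0.05316 = 0.02144 mol.
n(HBr) used = 0.2226 x 0.01269 = 0.002825 mol, which equals the excess n(LiOH).
So n(LiOH) consumed by the sample = 0.02144 - 0.002825 = 0.01862 mol.
n(H2C4H4O6) = 0.01862 / 2 = 0.009310 mol.
mass = 0.009310 mol x 150.09 g/mol = 1.40 g.

1.40 g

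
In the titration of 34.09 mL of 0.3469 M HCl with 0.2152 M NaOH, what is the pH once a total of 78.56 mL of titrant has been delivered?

12.65

n(acid) = 0.3469 x 0.03409 = 0.01183 mol; n(NaOH) added = 0.2152 x 0.07856 = 0.01691 mol.
Base is in excess by 0.01691 - 0.01183 = 0.005080 mol in a total volume of 0.1127 L.
[OH^-] = 0.005080/0.1127 = 0.04510 M, so pOH = 1.35 and pH = 14.00 - 1.35 = 12.65.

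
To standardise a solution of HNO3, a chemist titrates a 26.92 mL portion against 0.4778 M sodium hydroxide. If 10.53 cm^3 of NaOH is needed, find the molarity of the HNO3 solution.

0.187 M

n(NaOH) delivered = 0.4778 x 0.01053 = 0.005031 mol.
For a 1:1 reaction, n(HNO3) = 0.005031 mol.
[HNO3] = 0.005031 mol / 0.02692 L = 0.187 M.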